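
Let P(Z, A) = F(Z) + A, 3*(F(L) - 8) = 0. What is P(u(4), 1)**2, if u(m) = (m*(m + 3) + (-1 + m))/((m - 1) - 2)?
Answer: 81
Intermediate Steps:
F(L) = 8 (F(L) = 8 + (1/3)*0 = 8 + 0 = 8)
u(m) = (-1 + m + m*(3 + m))/(-3 + m) (u(m) = (m*(3 + m) + (-1 + m))/((-1 + m) - 2) = (-1 + m + m*(3 + m))/(-3 + m))
P(Z, A) = 8 + A
P(u(4), 1)**2 = (8 + 1)**2 = 9**2 = 81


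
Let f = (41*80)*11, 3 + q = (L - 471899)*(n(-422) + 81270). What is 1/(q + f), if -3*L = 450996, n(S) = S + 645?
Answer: -1/50707434806 ≈ -1.9721e-11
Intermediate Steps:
n(S) = 645 + S
L = -150332 (L = -⅓*450996 = -150332)
q = -50707470886 (q = -3 + (-150332 - 471899)*((645 - 422) + 81270) = -3 - 622231*(223 + 81270) = -3 - 622231*81493 = -3 - 50707470883 = -50707470886)
f = 36080 (f = 3280*11 = 36080)
1/(q + f) = 1/(-50707470886 + 36080) = 1/(-50707434806) = -1/50707434806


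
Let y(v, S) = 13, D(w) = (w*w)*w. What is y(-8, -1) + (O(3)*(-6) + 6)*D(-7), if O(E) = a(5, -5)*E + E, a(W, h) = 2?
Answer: 16477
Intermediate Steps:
O(E) = 3*E (O(E) = 2*E + E = 3*E)
D(w) = w**3 (D(w) = w**2*w = w**3)
y(-8, -1) + (O(3)*(-6) + 6)*D(-7) = 13 + ((3*3)*(-6) + 6)*(-7)**3 = 13 + (9*(-6) + 6)*(-343) = 13 + (-54 + 6)*(-343) = 13 - 48*(-343) = 13 + 16464 = 16477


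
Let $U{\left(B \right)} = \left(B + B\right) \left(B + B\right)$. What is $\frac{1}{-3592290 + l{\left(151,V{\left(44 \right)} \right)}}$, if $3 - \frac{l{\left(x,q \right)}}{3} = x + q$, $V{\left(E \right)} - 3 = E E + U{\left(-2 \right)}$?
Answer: $- \frac{1}{3598599} \approx -2.7789 \cdot 10^{-7}$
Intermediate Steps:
$U{\left(B \right)} = 4 B^{2}$ ($U{\left(B \right)} = 2 B 2 B = 4 B^{2}$)
$V{\left(E \right)} = 19 + E^{2}$ ($V{\left(E \right)} = 3 + \left(E E + 4 \left(-2\right)^{2}\right) = 3 + \left(E^{2} + 4 \cdot 4\right) = 3 + \left(E^{2} + 16\right) = 3 + \left(16 + E^{2}\right) = 19 + E^{2}$)
$l{\left(x,q \right)} = 9 - 3 q - 3 x$ ($l{\left(x,q \right)} = 9 - 3 \left(x + q\right) = 9 - 3 \left(q + x\right) = 9 - \left(3 q + 3 x\right) = 9 - 3 q - 3 x$)
$\frac{1}{-3592290 + l{\left(151,V{\left(44 \right)} \right)}} = \frac{1}{-3592290 - \left(444 + 3 \left(19 + 44^{2}\right)\right)} = \frac{1}{-3592290 - \left(444 + 3 \left(19 + 1936\right)\right)} = \frac{1}{-3592290 - 6309} = \frac{1}{-3598599} = - \frac{1}{3598599}$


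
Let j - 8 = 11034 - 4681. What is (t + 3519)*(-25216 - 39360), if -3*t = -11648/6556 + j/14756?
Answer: -1374147551259888/6046271 ≈ -2.2727e+8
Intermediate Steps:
j = 6361 (j = 8 + (11034 - 4681) = 8 + 6353 = 6361)
t = 10847931/24185084 (t = -(-11648/6556 + 6361/14756)/3 = -(-11648*1/6556 + 6361*(1/14756))/3 = -(-2912/1639 + 6361/14756)/3 = -⅓*(-32543793/24185084) = 10847931/24185084 ≈ 0.44854)
(t + 3519)*(-25216 - 39360) = (10847931/24185084 + 3519)*(-25216 - 39360) = (85118158527/24185084)*(-64576) = -1374147551259888/6046271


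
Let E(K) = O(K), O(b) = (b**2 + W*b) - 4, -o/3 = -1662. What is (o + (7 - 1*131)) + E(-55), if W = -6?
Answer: 8213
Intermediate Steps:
o = 4986 (o = -3*(-1662) = 4986)
O(b) = -4 + b**2 - 6*b (O(b) = (b**2 - 6*b) - 4 = -4 + b**2 - 6*b)
E(K) = -4 + K**2 - 6*K
(o + (7 - 1*131)) + E(-55) = (4986 + (7 - 1*131)) + (-4 + (-55)**2 - 6*(-55)) = (4986 + (7 - 131)) + (-4 + 3025 + 330) = (4986 - 124) + 3351 = 4862 + 3351 = 8213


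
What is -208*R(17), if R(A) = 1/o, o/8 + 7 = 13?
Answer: -13/3 ≈ -4.3333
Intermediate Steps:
o = 48 (o = -56 + 8*13 = -56 + 104 = 48)
R(A) = 1/48
-208*R(17) = -208*1/48 = -13/3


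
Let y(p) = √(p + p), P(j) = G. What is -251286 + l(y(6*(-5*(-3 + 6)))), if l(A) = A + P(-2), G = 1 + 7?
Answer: -251278 + 6*I*√5 ≈ -2.5128e+5 + 13.416*I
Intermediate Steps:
G = 8
P(j) = 8
y(p) = √2*√p (y(p) = √(2*p) = √2*√p)
l(A) = 8 + A (l(A) = A + 8 = 8 + A)
-251286 + l(y(6*(-5*(-3 + 6)))) = -251286 + (8 + √2*√(6*(-5*(-3 + 6)))) = -251286 + (8 + √2*√(6*(-5*3))) = -251286 + (8 + √2*√(6*(-15))) = -251286 + (8 + √2*√(-90)) = -251286 + (8 + √2*(3*I*√10)) = -251286 + (8 + 6*I*√5) = -251278 + 6*I*√5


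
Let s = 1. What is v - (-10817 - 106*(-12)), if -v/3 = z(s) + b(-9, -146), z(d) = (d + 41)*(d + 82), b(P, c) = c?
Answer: -475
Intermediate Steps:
z(d) = (41 + d)*(82 + d)
v = -10020 (v = -3*((3362 + 1² + 123*1) - 146) = -3*((3362 + 1 + 123) - 146) = -3*(3486 - 146) = -3*3340 = -10020)
v - (-10817 - 106*(-12)) = -10020 - (-10817 - 106*(-12)) = -10020 - (-10817 + 1272) = -10020 - 1*(-9545) = -10020 + 9545 = -475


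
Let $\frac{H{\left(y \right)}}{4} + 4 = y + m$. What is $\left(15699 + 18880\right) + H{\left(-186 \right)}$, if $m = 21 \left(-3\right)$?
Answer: $33567$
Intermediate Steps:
$m = -63$
$H{\left(y \right)} = -268 + 4 y$ ($H{\left(y \right)} = -16 + 4 \left(y - 63\right) = -16 + 4 \left(-63 + y\right) = -16 + \left(-252 + 4 y\right) = -268 + 4 y$)
$\left(15699 + 18880\right) + H{\left(-186 \right)} = \left(15699 + 18880\right) + \left(-268 + 4 \left(-186\right)\right) = 34579 - 1012 = 33567$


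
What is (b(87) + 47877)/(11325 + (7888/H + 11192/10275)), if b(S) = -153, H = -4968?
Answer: 101505368700/24086365319 ≈ 4.2142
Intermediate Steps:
(b(87) + 47877)/(11325 + (7888/H + 11192/10275)) = (-153 + 47877)/(11325 + (7888/(-4968) + 11192/10275)) = 47724/(11325 + (7888*(-1/4968) + 11192*(1/10275))) = 47724/(11325 + (-986/621 + 11192/10275)) = 47724/(11325 - 1060306/2126925) = 47724/(24086365319/2126925) = 47724*(2126925/24086365319) = 101505368700/24086365319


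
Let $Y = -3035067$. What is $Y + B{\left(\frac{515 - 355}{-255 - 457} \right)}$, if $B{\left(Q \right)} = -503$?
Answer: $-3035570$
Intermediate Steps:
$Y + B{\left(\frac{515 - 355}{-255 - 457} \right)} = -3035067 - 503 = -3035570$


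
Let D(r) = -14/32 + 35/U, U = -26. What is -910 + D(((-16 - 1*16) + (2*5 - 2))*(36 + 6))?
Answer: -189651/208 ≈ -911.78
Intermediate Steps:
D(r) = -371/208 (D(r) = -14/32 + 35/(-26) = -14*1/32 + 35*(-1/26) = -7/16 - 35/26 = -371/208)
-910 + D(((-16 - 1*16) + (2*5 - 2))*(36 + 6)) = -910 - 371/208 = -189651/208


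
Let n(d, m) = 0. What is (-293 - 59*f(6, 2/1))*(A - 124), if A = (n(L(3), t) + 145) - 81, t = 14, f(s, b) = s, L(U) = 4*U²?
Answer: 38820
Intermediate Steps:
A = 64 (A = (0 + 145) - 81 = 145 - 81 = 64)
(-293 - 59*f(6, 2/1))*(A - 124) = (-293 - 59*6)*(64 - 124) = (-293 - 354)*(-60) = -647*(-60) = 38820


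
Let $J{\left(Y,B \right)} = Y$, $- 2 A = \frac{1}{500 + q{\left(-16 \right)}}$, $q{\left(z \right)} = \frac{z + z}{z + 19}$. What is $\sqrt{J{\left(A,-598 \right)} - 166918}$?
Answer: $\frac{i \sqrt{359712298234}}{1468} \approx 408.56 i$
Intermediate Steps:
$q{\left(z \right)} = \frac{2 z}{19 + z}$
$A = - \frac{3}{2936}$ ($A = - \frac{1}{2 \left(500 + 2 \left(-16\right) \frac{1}{19 - 16}\right)} = - \frac{1}{2 \left(500 + 2 \left(-16\right) \frac{1}{3}\right)} = - \frac{1}{2 \left(500 - \frac{32}{3}\right)} = - \frac{1}{2 \cdot \frac{1468}{3}} = \left(- \frac{1}{2}\right) \frac{3}{1468} = - \frac{3}{2936} \approx -0.0010218$)
$\sqrt{J{\left(A,-598 \right)} - 166918} = \sqrt{- \frac{3}{2936} - 166918} = \sqrt{- \frac{490071251}{2936}} = \frac{i \sqrt{359712298234}}{1468}$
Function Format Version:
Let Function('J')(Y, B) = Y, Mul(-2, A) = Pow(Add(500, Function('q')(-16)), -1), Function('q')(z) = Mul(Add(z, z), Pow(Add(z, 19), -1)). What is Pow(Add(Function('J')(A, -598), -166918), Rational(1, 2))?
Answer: Mul(Rational(1, 1468), I, Pow(359712298234, Rational(1, 2))) ≈ Mul(408.56, I)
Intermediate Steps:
Function('q')(z) = Mul(2, z, Pow(Add(19, z), -1)) (Function('q')(z) = Mul(Mul(2, z), Pow(Add(19, z), -1)) = Mul(2, z, Pow(Add(19, z), -1)))
A = Rational(-3, 2936) (A = Mul(Rational(-1, 2), Pow(Add(500, Mul(2, -16, Pow(Add(19, -16), -1))), -1)) = Mul(Rational(-1, 2), Pow(Add(500, Mul(2, -16, Pow(3, -1))), -1)) = Mul(Rational(-1, 2), Pow(Add(500, Mul(2, -16, Rational(1, 3))), -1)) = Mul(Rational(-1, 2), Pow(Add(500, Rational(-32, 3)), -1)) = Mul(Rational(-1, 2), Pow(Rational(1468, 3), -1)) = Mul(Rational(-1, 2), Rational(3, 1468)) = Rational(-3, 2936) ≈ -0.0010218)
Pow(Add(Function('J')(A, -598), -166918), Rational(1, 2)) = Pow(Add(Rational(-3, 2936), -166918), Rational(1, 2)) = Pow(Rational(-490071251, 2936), Rational(1, 2)) = Mul(Rational(1, 1468), I, Pow(359712298234, Rational(1, 2)))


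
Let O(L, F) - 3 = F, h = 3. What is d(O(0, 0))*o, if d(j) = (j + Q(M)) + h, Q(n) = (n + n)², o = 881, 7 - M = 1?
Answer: 132150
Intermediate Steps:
O(L, F) = 3 + F
M = 6 (M = 7 - 1*1 = 7 - 1 = 6)
Q(n) = 4*n² (Q(n) = (2*n)² = 4*n²)
d(j) = 147 + j (d(j) = (j + 4*6²) + 3 = (j + 4*36) + 3 = (j + 144) + 3 = (144 + j) + 3 = 147 + j)
d(O(0, 0))*o = (147 + (3 + 0))*881 = (147 + 3)*881 = 150*881 = 132150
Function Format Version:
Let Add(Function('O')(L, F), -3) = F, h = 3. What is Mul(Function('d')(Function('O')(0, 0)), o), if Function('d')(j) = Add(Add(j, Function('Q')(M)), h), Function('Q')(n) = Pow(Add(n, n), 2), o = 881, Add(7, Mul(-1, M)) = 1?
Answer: 132150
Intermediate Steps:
Function('O')(L, F) = Add(3, F)
M = 6 (M = Add(7, Mul(-1, 1)) = Add(7, -1) = 6)
Function('Q')(n) = Mul(4, Pow(n, 2)) (Function('Q')(n) = Pow(Mul(2, n), 2) = Mul(4, Pow(n, 2)))
Function('d')(j) = Add(147, j) (Function('d')(j) = Add(Add(j, Mul(4, Pow(6, 2))), 3) = Add(Add(j, Mul(4, 36)), 3) = Add(Add(j, 144), 3) = Add(Add(144, j), 3) = Add(147, j))
Mul(Function('d')(Function('O')(0, 0)), o) = Mul(Add(147, Add(3, 0)), 881) = Mul(Add(147, 3), 881) = Mul(150, 881) = 132150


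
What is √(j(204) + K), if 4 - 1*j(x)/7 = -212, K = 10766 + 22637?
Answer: √34915 ≈ 186.86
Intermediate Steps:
K = 33403
j(x) = 1512 (j(x) = 28 - 7*(-212) = 28 + 1484 = 1512)
√(j(204) + K) = √(1512 + 33403) = √34915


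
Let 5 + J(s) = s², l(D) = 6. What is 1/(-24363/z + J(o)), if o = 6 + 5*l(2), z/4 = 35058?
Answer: 46744/60338383 ≈ 0.00077470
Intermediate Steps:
z = 140232 (z = 4*35058 = 140232)
o = 36 (o = 6 + 5*6 = 6 + 30 = 36)
J(s) = -5 + s²
1/(-24363/z + J(o)) = 1/(-24363/140232 + (-5 + 36²)) = 1/(-24363*1/140232 + (-5 + 1296)) = 1/(-8121/46744 + 1291) = 1/(60338383/46744) = 46744/60338383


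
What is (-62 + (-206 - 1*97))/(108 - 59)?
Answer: -365/49 ≈ -7.4490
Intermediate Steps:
(-62 + (-206 - 1*97))/(108 - 59) = (-62 + (-206 - 97))/49 = (-62 - 303)*(1/49) = -365*1/49 = -365/49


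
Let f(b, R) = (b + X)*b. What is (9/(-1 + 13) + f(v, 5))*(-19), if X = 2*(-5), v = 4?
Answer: 1767/4 ≈ 441.75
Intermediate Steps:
X = -10
f(b, R) = b*(-10 + b) (f(b, R) = (b - 10)*b = (-10 + b)*b = b*(-10 + b))
(9/(-1 + 13) + f(v, 5))*(-19) = (9/(-1 + 13) + 4*(-10 + 4))*(-19) = (9/12 + 4*(-6))*(-19) = ((1/12)*9 - 24)*(-19) = (3/4 - 24)*(-19) = -93/4*(-19) = 1767/4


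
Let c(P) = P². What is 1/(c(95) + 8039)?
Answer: 1/17064 ≈ 5.8603e-5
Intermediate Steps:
1/(c(95) + 8039) = 1/(95² + 8039) = 1/(9025 + 8039) = 1/17064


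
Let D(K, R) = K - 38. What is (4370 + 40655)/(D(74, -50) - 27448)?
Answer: -45025/27412 ≈ -1.6425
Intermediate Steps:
D(K, R) = -38 + K
(4370 + 40655)/(D(74, -50) - 27448) = (4370 + 40655)/((-38 + 74) - 27448) = 45025/(36 - 27448) = 45025/(-27412) = 45025*(-1/27412) = -45025/27412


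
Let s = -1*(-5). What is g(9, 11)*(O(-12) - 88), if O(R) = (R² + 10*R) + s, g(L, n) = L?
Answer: -531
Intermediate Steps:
s = 5
O(R) = 5 + R² + 10*R (O(R) = (R² + 10*R) + 5 = 5 + R² + 10*R)
g(9, 11)*(O(-12) - 88) = 9*((5 + (-12)² + 10*(-12)) - 88) = 9*((5 + 144 - 120) - 88) = 9*(29 - 88) = 9*(-59) = -531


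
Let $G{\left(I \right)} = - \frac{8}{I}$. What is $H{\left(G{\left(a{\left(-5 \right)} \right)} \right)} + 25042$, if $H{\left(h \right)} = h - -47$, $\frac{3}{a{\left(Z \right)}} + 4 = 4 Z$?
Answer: $25153$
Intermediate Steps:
$a{\left(Z \right)} = \frac{3}{-4 + 4 Z}$
$H{\left(h \right)} = 47 + h$ ($H{\left(h \right)} = h + 47 = 47 + h$)
$H{\left(G{\left(a{\left(-5 \right)} \right)} \right)} + 25042 = \left(47 - \frac{8}{\frac{3}{4} \frac{1}{-1 - 5}}\right) + 25042 = \left(47 - \frac{8}{\frac{3}{4} \frac{1}{-6}}\right) + 25042 = \left(47 - \frac{8}{\frac{3}{4} \left(- \frac{1}{6}\right)}\right) + 25042 = \left(47 - \frac{8}{- \frac{1}{8}}\right) + 25042 = \left(47 - -64\right) + 25042 = \left(47 + 64\right) + 25042 = 111 + 25042 = 25153$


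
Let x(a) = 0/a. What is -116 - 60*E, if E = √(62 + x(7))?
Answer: -116 - 60*√62 ≈ -588.44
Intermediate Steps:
x(a) = 0
E = √62 (E = √(62 + 0) = √62 ≈ 7.8740)
-116 - 60*E = -116 - 60*√62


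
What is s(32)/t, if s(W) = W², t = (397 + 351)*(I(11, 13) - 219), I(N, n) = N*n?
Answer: -64/3553 ≈ -0.018013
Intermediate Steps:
t = -56848 (t = (397 + 351)*(11*13 - 219) = 748*(143 - 219) = 748*(-76) = -56848)
s(32)/t = 32²/(-56848) = 1024*(-1/56848) = -64/3553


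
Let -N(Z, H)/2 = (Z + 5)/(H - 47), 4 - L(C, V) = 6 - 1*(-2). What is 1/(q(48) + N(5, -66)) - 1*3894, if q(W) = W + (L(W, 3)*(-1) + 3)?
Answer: -24278977/6235 ≈ -3894.0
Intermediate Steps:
L(C, V) = -4 (L(C, V) = 4 - (6 - 1*(-2)) = 4 - (6 + 2) = 4 - 1*8 = 4 - 8 = -4)
N(Z, H) = -2*(5 + Z)/(-47 + H) (N(Z, H) = -2*(Z + 5)/(H - 47) = -2*(5 + Z)/(-47 + H))
q(W) = 7 + W (q(W) = W + (-4*(-1) + 3) = W + (4 + 3) = W + 7 = 7 + W)
1/(q(48) + N(5, -66)) - 1*3894 = 1/((7 + 48) + 2*(-5 - 1*5)/(-47 - 66)) - 1*3894 = 1/(55 + 2*(-5 - 5)/(-113)) - 3894 = 1/(55 + 2*(-1/113)*(-10)) - 3894 = 1/(55 + 20/113) - 3894 = 1/(6235/113) - 3894 = 113/6235 - 3894 = -24278977/6235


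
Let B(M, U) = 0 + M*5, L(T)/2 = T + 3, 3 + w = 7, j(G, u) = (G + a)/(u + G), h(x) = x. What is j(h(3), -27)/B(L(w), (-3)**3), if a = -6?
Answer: 1/560 ≈ 0.0017857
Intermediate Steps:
j(G, u) = (-6 + G)/(G + u) (j(G, u) = (G - 6)/(u + G) = (-6 + G)/(G + u))
w = 4 (w = -3 + 7 = 4)
L(T) = 6 + 2*T (L(T) = 2*(T + 3) = 2*(3 + T) = 6 + 2*T)
B(M, U) = 5*M (B(M, U) = 0 + 5*M = 5*M)
j(h(3), -27)/B(L(w), (-3)**3) = ((-6 + 3)/(3 - 27))/((5*(6 + 2*4))) = (-3/(-24))/((5*(6 + 8))) = (-1/24*(-3))/((5*14)) = (1/8)/70 = (1/8)*(1/70) = 1/560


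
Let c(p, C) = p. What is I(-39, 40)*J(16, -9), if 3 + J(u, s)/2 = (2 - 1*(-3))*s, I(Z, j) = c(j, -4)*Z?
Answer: 149760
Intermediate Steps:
I(Z, j) = Z*j (I(Z, j) = j*Z = Z*j)
J(u, s) = -6 + 10*s (J(u, s) = -6 + 2*((2 - 1*(-3))*s) = -6 + 2*((2 + 3)*s) = -6 + 2*(5*s) = -6 + 10*s)
I(-39, 40)*J(16, -9) = (-39*40)*(-6 + 10*(-9)) = -1560*(-6 - 90) = -1560*(-96) = 149760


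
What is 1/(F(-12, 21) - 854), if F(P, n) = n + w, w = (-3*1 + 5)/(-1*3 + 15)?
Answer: -6/4997 ≈ -0.0012007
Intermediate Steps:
w = ⅙ (w = (-3 + 5)/(-3 + 15) = 2/12 = 2*(1/12) = ⅙ ≈ 0.16667)
F(P, n) = ⅙ + n (F(P, n) = n + ⅙ = ⅙ + n)
1/(F(-12, 21) - 854) = 1/((⅙ + 21) - 854) = 1/(127/6 - 854) = 1/(-4997/6) = -6/4997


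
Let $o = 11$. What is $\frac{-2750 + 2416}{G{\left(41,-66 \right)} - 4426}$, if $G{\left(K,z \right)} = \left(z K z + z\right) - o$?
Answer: $- \frac{334}{174093} \approx -0.0019185$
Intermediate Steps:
$G{\left(K,z \right)} = -11 + z + K z^{2}$ ($G{\left(K,z \right)} = \left(z K z + z\right) - 11 = \left(K z z + z\right) - 11 = \left(K z^{2} + z\right) - 11 = \left(z + K z^{2}\right) - 11 = -11 + z + K z^{2}$)
$\frac{-2750 + 2416}{G{\left(41,-66 \right)} - 4426} = \frac{-2750 + 2416}{\left(-11 - 66 + 41 \left(-66\right)^{2}\right) - 4426} = - \frac{334}{\left(-11 - 66 + 41 \cdot 4356\right) - 4426} = - \frac{334}{\left(-11 - 66 + 178596\right) - 4426} = - \frac{334}{178519 - 4426} = - \frac{334}{174093}$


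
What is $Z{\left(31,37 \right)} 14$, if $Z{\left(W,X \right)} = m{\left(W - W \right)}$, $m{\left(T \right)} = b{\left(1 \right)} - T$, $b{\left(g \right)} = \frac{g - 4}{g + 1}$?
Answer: $-21$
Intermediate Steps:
$b{\left(g \right)} = \frac{-4 + g}{1 + g}$
$m{\left(T \right)} = - \frac{3}{2} - T$ ($m{\left(T \right)} = \frac{-4 + 1}{1 + 1} - T = \frac{1}{2} \left(-3\right) - T = - \frac{3}{2} - T$)
$Z{\left(W,X \right)} = - \frac{3}{2}$ ($Z{\left(W,X \right)} = - \frac{3}{2} - \left(W - W\right) = - \frac{3}{2} - 0 = - \frac{3}{2} + 0 = - \frac{3}{2}$)
$Z{\left(31,37 \right)} 14 = \left(- \frac{3}{2}\right) 14 = -21$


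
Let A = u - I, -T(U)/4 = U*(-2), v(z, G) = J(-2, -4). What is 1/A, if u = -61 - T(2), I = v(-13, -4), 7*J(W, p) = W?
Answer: -7/537 ≈ -0.013035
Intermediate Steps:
J(W, p) = W/7
v(z, G) = -2/7 (v(z, G) = (⅐)*(-2) = -2/7)
I = -2/7 ≈ -0.28571
T(U) = 8*U (T(U) = -4*U*(-2) = -(-8)*U = 8*U)
u = -77 (u = -61 - 8*2 = -61 - 1*16 = -61 - 16 = -77)
A = -537/7 (A = -77 - 1*(-2/7) = -77 + 2/7 = -537/7 ≈ -76.714)
1/A = 1/(-537/7) = -7/537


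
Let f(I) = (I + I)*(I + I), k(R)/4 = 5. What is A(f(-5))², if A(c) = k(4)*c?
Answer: 4000000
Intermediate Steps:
k(R) = 20 (k(R) = 4*5 = 20)
f(I) = 4*I² (f(I) = (2*I)*(2*I) = 4*I²)
A(c) = 20*c
A(f(-5))² = (20*(4*(-5)²))² = (20*(4*25))² = (20*100)² = 2000² = 4000000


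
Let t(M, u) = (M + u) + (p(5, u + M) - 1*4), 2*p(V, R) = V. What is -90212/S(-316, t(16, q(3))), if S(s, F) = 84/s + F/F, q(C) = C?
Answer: -3563374/29 ≈ -1.2288e+5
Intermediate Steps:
p(V, R) = V/2
t(M, u) = -3/2 + M + u (t(M, u) = (M + u) + ((½)*5 - 1*4) = (M + u) + (5/2 - 4) = (M + u) - 3/2 = -3/2 + M + u)
S(s, F) = 1 + 84/s (S(s, F) = 84/s + 1 = 1 + 84/s)
-90212/S(-316, t(16, q(3))) = -90212*(-316/(84 - 316)) = -90212/((-1/316*(-232))) = -90212/58/79 = -90212*79/58 = -3563374/29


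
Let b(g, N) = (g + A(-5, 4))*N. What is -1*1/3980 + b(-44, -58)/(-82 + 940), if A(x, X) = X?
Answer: 4616371/1707420 ≈ 2.7037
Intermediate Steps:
b(g, N) = N*(4 + g) (b(g, N) = (g + 4)*N = (4 + g)*N = N*(4 + g))
-1*1/3980 + b(-44, -58)/(-82 + 940) = -1*1/3980 + (-58*(4 - 44))/(-82 + 940) = -1*1/3980 - 58*(-40)/858 = -1/3980 + 2320*(1/858) = -1/3980 + 1160/429 = 4616371/1707420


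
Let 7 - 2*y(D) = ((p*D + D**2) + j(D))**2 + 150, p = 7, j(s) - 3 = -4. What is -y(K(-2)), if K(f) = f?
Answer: 132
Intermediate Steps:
j(s) = -1 (j(s) = 3 - 4 = -1)
y(D) = -143/2 - (-1 + D**2 + 7*D)**2/2 (y(D) = 7/2 - (((7*D + D**2) - 1)**2 + 150)/2 = 7/2 - (((D**2 + 7*D) - 1)**2 + 150)/2 = 7/2 - ((-1 + D**2 + 7*D)**2 + 150)/2 = 7/2 - (150 + (-1 + D**2 + 7*D)**2)/2 = 7/2 + (-75 - (-1 + D**2 + 7*D)**2/2) = -143/2 - (-1 + D**2 + 7*D)**2/2)
-y(K(-2)) = -(-143/2 - (-1 + (-2)**2 + 7*(-2))**2/2) = -(-143/2 - (-1 + 4 - 14)**2/2) = -(-143/2 - 1/2*(-11)**2) = -(-143/2 - 1/2*121) = -(-143/2 - 121/2) = -1*(-132) = 132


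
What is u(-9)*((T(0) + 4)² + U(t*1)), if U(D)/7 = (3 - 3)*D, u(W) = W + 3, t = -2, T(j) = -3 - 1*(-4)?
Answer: -150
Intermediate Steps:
T(j) = 1 (T(j) = -3 + 4 = 1)
u(W) = 3 + W
U(D) = 0 (U(D) = 7*((3 - 3)*D) = 7*(0*D) = 7*0 = 0)
u(-9)*((T(0) + 4)² + U(t*1)) = (3 - 9)*((1 + 4)² + 0) = -6*(5² + 0) = -6*(25 + 0) = -6*25 = -150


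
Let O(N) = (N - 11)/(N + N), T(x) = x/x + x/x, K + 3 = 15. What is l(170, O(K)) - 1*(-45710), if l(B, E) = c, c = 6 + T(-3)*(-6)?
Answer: 45704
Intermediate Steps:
K = 12 (K = -3 + 15 = 12)
T(x) = 2 (T(x) = 1 + 1 = 2)
O(N) = (-11 + N)/(2*N) (O(N) = (-11 + N)/((2*N)) = (-11 + N)*(1/(2*N)) = (-11 + N)/(2*N))
c = -6 (c = 6 + 2*(-6) = 6 - 12 = -6)
l(B, E) = -6
l(170, O(K)) - 1*(-45710) = -6 - 1*(-45710) = -6 + 45710 = 45704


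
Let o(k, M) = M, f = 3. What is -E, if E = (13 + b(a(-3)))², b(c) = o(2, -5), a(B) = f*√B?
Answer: -64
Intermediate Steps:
a(B) = 3*√B
b(c) = -5
E = 64 (E = (13 - 5)² = 8² = 64)
-E = -1*64 = -64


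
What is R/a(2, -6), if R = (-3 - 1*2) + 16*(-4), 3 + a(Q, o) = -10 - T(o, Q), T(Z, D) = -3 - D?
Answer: 69/8 ≈ 8.6250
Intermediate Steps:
a(Q, o) = -10 + Q (a(Q, o) = -3 + (-10 - (-3 - Q)) = -3 + (-10 + (3 + Q)) = -3 + (-7 + Q) = -10 + Q)
R = -69 (R = (-3 - 2) - 64 = -5 - 64 = -69)
R/a(2, -6) = -69/(-10 + 2) = -69/(-8) = -69*(-1/8) = 69/8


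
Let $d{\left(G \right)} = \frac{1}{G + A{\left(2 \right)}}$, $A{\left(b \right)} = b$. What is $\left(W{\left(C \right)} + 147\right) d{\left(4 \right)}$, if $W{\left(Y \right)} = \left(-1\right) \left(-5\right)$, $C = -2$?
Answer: $\frac{76}{3} \approx 25.333$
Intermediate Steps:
$d{\left(G \right)} = \frac{1}{2 + G}$ ($d{\left(G \right)} = \frac{1}{G + 2} = \frac{1}{2 + G}$)
$W{\left(Y \right)} = 5$
$\left(W{\left(C \right)} + 147\right) d{\left(4 \right)} = \frac{5 + 147}{2 + 4} = \frac{152}{6} = 152 \cdot \frac{1}{6} = \frac{76}{3}$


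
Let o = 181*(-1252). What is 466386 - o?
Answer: 692998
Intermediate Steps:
o = -226612
466386 - o = 466386 - 1*(-226612) = 466386 + 226612 = 692998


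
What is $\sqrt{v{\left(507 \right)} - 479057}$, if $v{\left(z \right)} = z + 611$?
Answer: $i \sqrt{477939} \approx 691.33 i$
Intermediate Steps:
$v{\left(z \right)} = 611 + z$
$\sqrt{v{\left(507 \right)} - 479057} = \sqrt{\left(611 + 507\right) - 479057} = \sqrt{1118 - 479057} = \sqrt{-477939} = i \sqrt{477939}$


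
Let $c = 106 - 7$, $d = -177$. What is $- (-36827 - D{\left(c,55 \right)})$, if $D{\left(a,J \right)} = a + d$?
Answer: $36749$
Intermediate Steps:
$c = 99$ ($c = 106 - 7 = 99$)
$D{\left(a,J \right)} = -177 + a$ ($D{\left(a,J \right)} = a - 177 = -177 + a$)
$- (-36827 - D{\left(c,55 \right)}) = - (-36827 - \left(-177 + 99\right)) = - (-36827 - -78) = - (-36827 + 78) = \left(-1\right) \left(-36749\right) = 36749$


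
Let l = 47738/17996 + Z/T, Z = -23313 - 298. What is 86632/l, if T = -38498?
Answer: 441319975096/16637655 ≈ 26525.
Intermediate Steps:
Z = -23611
l = 282840135/86601251 (l = 47738/17996 - 23611/(-38498) = 47738*(1/17996) - 23611*(-1/38498) = 23869/8998 + 23611/38498 = 282840135/86601251 ≈ 3.2660)
86632/l = 86632/(282840135/86601251) = 86632*(86601251/282840135) = 441319975096/16637655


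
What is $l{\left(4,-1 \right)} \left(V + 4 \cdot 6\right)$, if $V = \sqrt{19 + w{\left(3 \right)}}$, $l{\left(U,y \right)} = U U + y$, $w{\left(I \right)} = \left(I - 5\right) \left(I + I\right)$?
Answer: $360 + 15 \sqrt{7} \approx 399.69$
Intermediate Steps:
$w{\left(I \right)} = 2 I \left(-5 + I\right)$ ($w{\left(I \right)} = \left(-5 + I\right) 2 I = 2 I \left(-5 + I\right)$)
$l{\left(U,y \right)} = y + U^{2}$ ($l{\left(U,y \right)} = U^{2} + y = y + U^{2}$)
$V = \sqrt{7}$ ($V = \sqrt{19 + 2 \cdot 3 \left(-5 + 3\right)} = \sqrt{19 + 2 \cdot 3 \left(-2\right)} = \sqrt{19 - 12} = \sqrt{7} \approx 2.6458$)
$l{\left(4,-1 \right)} \left(V + 4 \cdot 6\right) = \left(-1 + 4^{2}\right) \left(\sqrt{7} + 4 \cdot 6\right) = \left(-1 + 16\right) \left(\sqrt{7} + 24\right) = 15 \left(24 + \sqrt{7}\right) = 360 + 15 \sqrt{7}$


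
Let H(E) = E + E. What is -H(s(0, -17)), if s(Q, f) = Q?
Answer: 0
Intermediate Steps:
H(E) = 2*E
-H(s(0, -17)) = -2*0 = -1*0 = 0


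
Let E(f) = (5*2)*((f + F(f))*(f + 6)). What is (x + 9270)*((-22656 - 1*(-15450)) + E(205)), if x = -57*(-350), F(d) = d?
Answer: 25067662680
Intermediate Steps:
E(f) = 20*f*(6 + f) (E(f) = (5*2)*((f + f)*(f + 6)) = 10*((2*f)*(6 + f)) = 10*(2*f*(6 + f)) = 20*f*(6 + f))
x = 19950
(x + 9270)*((-22656 - 1*(-15450)) + E(205)) = (19950 + 9270)*((-22656 - 1*(-15450)) + 20*205*(6 + 205)) = 29220*((-22656 + 15450) + 20*205*211) = 29220*(-7206 + 865100) = 29220*857894 = 25067662680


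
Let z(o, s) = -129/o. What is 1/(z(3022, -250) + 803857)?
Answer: 3022/2429255725 ≈ 1.2440e-6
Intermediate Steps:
1/(z(3022, -250) + 803857) = 1/(-129/3022 + 803857) = 1/(2429255725/3022) = 3022/2429255725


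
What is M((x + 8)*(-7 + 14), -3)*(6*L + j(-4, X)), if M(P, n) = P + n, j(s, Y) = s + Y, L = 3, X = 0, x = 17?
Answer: 2408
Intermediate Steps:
j(s, Y) = Y + s
M((x + 8)*(-7 + 14), -3)*(6*L + j(-4, X)) = ((17 + 8)*(-7 + 14) - 3)*(6*3 + (0 - 4)) = (25*7 - 3)*(18 - 4) = (175 - 3)*14 = 172*14 = 2408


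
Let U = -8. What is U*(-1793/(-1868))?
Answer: -3586/467 ≈ -7.6788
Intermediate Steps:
U*(-1793/(-1868)) = -(-14344)/(-1868) = -(-14344)*(-1)/1868 = -8*1793/1868 = -3586/467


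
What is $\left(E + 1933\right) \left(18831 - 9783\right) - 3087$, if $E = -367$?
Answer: $14166081$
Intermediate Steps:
$\left(E + 1933\right) \left(18831 - 9783\right) - 3087 = \left(-367 + 1933\right) \left(18831 - 9783\right) - 3087 = 1566 \cdot 9048 - 3087 = 14169168 - 3087 = 14166081$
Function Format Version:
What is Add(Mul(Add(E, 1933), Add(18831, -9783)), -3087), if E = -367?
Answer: 14166081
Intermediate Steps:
Add(Mul(Add(E, 1933), Add(18831, -9783)), -3087) = Add(Mul(Add(-367, 1933), Add(18831, -9783)), -3087) = Add(Mul(1566, 9048), -3087) = Add(14169168, -3087) = 14166081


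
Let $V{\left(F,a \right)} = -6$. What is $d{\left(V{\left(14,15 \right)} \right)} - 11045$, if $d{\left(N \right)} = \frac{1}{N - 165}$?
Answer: $- \frac{1888696}{171} \approx -11045.0$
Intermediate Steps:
$d{\left(N \right)} = \frac{1}{-165 + N}$ ($d{\left(N \right)} = \frac{1}{N - 165} = \frac{1}{-165 + N}$)
$d{\left(V{\left(14,15 \right)} \right)} - 11045 = \frac{1}{-165 - 6} - 11045 = \frac{1}{-171} - 11045 = - \frac{1}{171} - 11045 = - \frac{1888696}{171}$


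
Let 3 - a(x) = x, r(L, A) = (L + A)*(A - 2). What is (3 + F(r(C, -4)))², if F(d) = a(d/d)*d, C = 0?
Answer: 2601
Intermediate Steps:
r(L, A) = (-2 + A)*(A + L) (r(L, A) = (A + L)*(-2 + A) = (-2 + A)*(A + L))
a(x) = 3 - x
F(d) = 2*d (F(d) = (3 - d/d)*d = (3 - 1*1)*d = (3 - 1)*d = 2*d)
(3 + F(r(C, -4)))² = (3 + 2*((-4)² - 2*(-4) - 2*0 - 4*0))² = (3 + 2*(16 + 8 + 0 + 0))² = (3 + 2*24)² = (3 + 48)² = 51² = 2601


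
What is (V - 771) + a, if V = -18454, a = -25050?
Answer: -44275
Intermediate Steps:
(V - 771) + a = (-18454 - 771) - 25050 = -19225 - 25050 = -44275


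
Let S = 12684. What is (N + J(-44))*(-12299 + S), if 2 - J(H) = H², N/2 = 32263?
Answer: 24097920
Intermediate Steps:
N = 64526 (N = 2*32263 = 64526)
J(H) = 2 - H²
(N + J(-44))*(-12299 + S) = (64526 + (2 - 1*(-44)²))*(-12299 + 12684) = (64526 + (2 - 1*1936))*385 = (64526 + (2 - 1936))*385 = (64526 - 1934)*385 = 62592*385 = 24097920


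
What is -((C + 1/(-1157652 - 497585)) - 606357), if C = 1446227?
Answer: -1390183899189/1655237 ≈ -8.3987e+5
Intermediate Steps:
-((C + 1/(-1157652 - 497585)) - 606357) = -((1446227 + 1/(-1157652 - 497585)) - 606357) = -((1446227 + 1/(-1655237)) - 606357) = -((1446227 - 1/1655237) - 606357) = -(2393848440798/1655237 - 606357) = -1*1390183899189/1655237 = -1390183899189/1655237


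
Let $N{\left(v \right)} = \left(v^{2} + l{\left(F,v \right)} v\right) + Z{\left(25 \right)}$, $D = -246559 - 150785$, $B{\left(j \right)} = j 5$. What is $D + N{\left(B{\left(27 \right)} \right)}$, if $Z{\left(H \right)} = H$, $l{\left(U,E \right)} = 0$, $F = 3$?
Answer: $-379094$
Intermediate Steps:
$B{\left(j \right)} = 5 j$
$D = -397344$ ($D = -246559 - 150785 = -397344$)
$N{\left(v \right)} = 25 + v^{2}$ ($N{\left(v \right)} = \left(v^{2} + 0 v\right) + 25 = \left(v^{2} + 0\right) + 25 = v^{2} + 25 = 25 + v^{2}$)
$D + N{\left(B{\left(27 \right)} \right)} = -397344 + \left(25 + \left(5 \cdot 27\right)^{2}\right) = -397344 + \left(25 + 135^{2}\right) = -397344 + \left(25 + 18225\right) = -397344 + 18250 = -379094$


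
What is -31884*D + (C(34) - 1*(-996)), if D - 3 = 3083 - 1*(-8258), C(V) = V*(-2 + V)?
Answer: -361690012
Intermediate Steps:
D = 11344 (D = 3 + (3083 - 1*(-8258)) = 3 + (3083 + 8258) = 3 + 11341 = 11344)
-31884*D + (C(34) - 1*(-996)) = -31884/(1/11344) + (34*(-2 + 34) - 1*(-996)) = -31884/1/11344 + (34*32 + 996) = -31884*11344 + (1088 + 996) = -361692096 + 2084 = -361690012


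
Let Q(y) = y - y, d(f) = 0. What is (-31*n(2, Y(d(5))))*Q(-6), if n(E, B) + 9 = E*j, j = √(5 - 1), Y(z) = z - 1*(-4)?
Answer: 0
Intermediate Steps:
Y(z) = 4 + z (Y(z) = z + 4 = 4 + z)
j = 2 (j = √4 = 2)
Q(y) = 0
n(E, B) = -9 + 2*E (n(E, B) = -9 + E*2 = -9 + 2*E)
(-31*n(2, Y(d(5))))*Q(-6) = -31*(-9 + 2*2)*0 = -31*(-9 + 4)*0 = -31*(-5)*0 = 155*0 = 0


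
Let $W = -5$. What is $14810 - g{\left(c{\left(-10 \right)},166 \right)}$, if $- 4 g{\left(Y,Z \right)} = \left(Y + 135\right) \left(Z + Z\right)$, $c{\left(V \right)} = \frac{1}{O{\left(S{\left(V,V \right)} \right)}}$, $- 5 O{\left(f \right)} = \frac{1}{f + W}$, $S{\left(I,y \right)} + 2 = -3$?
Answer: $30165$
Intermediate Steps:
$S{\left(I,y \right)} = -5$ ($S{\left(I,y \right)} = -2 - 3 = -5$)
$O{\left(f \right)} = - \frac{1}{5 \left(-5 + f\right)}$ ($O{\left(f \right)} = - \frac{1}{5 \left(f - 5\right)} = - \frac{1}{5 \left(-5 + f\right)}$)
$c{\left(V \right)} = 50$ ($c{\left(V \right)} = \frac{1}{\left(-1\right) \frac{1}{-25 + 5 \left(-5\right)}} = \frac{1}{\left(-1\right) \frac{1}{-25 - 25}} = \frac{1}{\left(-1\right) \frac{1}{-50}} = \frac{1}{\left(-1\right) \left(- \frac{1}{50}\right)} = \frac{1}{\frac{1}{50}} = 50$)
$g{\left(Y,Z \right)} = - \frac{Z \left(135 + Y\right)}{2}$ ($g{\left(Y,Z \right)} = - \frac{\left(Y + 135\right) \left(Z + Z\right)}{4} = - \frac{\left(135 + Y\right) 2 Z}{4} = - \frac{2 Z \left(135 + Y\right)}{4} = - \frac{Z \left(135 + Y\right)}{2}$)
$14810 - g{\left(c{\left(-10 \right)},166 \right)} = 14810 - \left(- \frac{1}{2}\right) 166 \left(135 + 50\right) = 14810 - \left(- \frac{1}{2}\right) 166 \cdot 185 = 14810 - -15355 = 14810 + 15355 = 30165$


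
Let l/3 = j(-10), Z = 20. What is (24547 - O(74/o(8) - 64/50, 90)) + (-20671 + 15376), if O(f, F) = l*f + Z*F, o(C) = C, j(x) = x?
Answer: 176911/10 ≈ 17691.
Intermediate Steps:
l = -30 (l = 3*(-10) = -30)
O(f, F) = -30*f + 20*F
(24547 - O(74/o(8) - 64/50, 90)) + (-20671 + 15376) = (24547 - (-30*(74/8 - 64/50) + 20*90)) + (-20671 + 15376) = (24547 - (-30*(74*(1/8) - 64*1/50) + 1800)) - 5295 = (24547 - (-30*(37/4 - 32/25) + 1800)) - 5295 = (24547 - (-30*797/100 + 1800)) - 5295 = (24547 - (-2391/10 + 1800)) - 5295 = (24547 - 1*15609/10) - 5295 = (24547 - 15609/10) - 5295 = 229861/10 - 5295 = 176911/10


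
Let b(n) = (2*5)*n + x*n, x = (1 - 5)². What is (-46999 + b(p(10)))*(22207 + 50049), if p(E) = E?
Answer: -3377173184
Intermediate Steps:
x = 16 (x = (-4)² = 16)
b(n) = 26*n (b(n) = (2*5)*n + 16*n = 10*n + 16*n = 26*n)
(-46999 + b(p(10)))*(22207 + 50049) = (-46999 + 26*10)*(22207 + 50049) = (-46999 + 260)*72256 = -46739*72256 = -3377173184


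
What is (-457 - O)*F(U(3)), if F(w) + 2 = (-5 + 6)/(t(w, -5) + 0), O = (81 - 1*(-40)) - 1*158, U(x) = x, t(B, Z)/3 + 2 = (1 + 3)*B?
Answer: 826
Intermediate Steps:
t(B, Z) = -6 + 12*B (t(B, Z) = -6 + 3*((1 + 3)*B) = -6 + 3*(4*B) = -6 + 12*B)
O = -37 (O = (81 + 40) - 158 = 121 - 158 = -37)
F(w) = -2 + 1/(-6 + 12*w) (F(w) = -2 + (-5 + 6)/((-6 + 12*w) + 0) = -2 + 1/(-6 + 12*w))
(-457 - O)*F(U(3)) = (-457 - 1*(-37))*((13 - 24*3)/(6*(-1 + 2*3))) = (-457 + 37)*((13 - 72)/(6*(-1 + 6))) = -70*(-59)/5 = -420*(-59/30) = 826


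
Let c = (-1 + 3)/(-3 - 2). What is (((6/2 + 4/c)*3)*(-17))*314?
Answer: 112098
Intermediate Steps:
c = -⅖ (c = 2/(-5) = 2*(-⅕) = -⅖ ≈ -0.40000)
(((6/2 + 4/c)*3)*(-17))*314 = (((6/2 + 4/(-⅖))*3)*(-17))*314 = (((6*(½) + 4*(-5/2))*3)*(-17))*314 = (((3 - 10)*3)*(-17))*314 = (-7*3*(-17))*314 = -21*(-17)*314 = 357*314 = 112098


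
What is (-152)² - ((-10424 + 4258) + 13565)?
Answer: 15705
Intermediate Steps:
(-152)² - ((-10424 + 4258) + 13565) = 23104 - (-6166 + 13565) = 23104 - 1*7399 = 23104 - 7399 = 15705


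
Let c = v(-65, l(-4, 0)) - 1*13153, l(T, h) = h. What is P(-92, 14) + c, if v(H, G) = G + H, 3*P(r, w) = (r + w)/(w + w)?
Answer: -185065/14 ≈ -13219.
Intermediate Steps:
P(r, w) = (r + w)/(6*w) (P(r, w) = ((r + w)/(w + w))/3 = ((r + w)/((2*w)))/3 = ((r + w)*(1/(2*w)))/3 = ((r + w)/(2*w))/3 = (r + w)/(6*w))
c = -13218 (c = (0 - 65) - 1*13153 = -65 - 13153 = -13218)
P(-92, 14) + c = (1/6)*(-92 + 14)/14 - 13218 = (1/6)*(1/14)*(-78) - 13218 = -13/14 - 13218 = -185065/14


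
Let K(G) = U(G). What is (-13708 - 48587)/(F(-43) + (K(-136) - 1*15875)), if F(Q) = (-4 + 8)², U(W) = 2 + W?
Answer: 20765/5331 ≈ 3.8951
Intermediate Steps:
K(G) = 2 + G
F(Q) = 16 (F(Q) = 4² = 16)
(-13708 - 48587)/(F(-43) + (K(-136) - 1*15875)) = (-13708 - 48587)/(16 + ((2 - 136) - 1*15875)) = -62295/(16 + (-134 - 15875)) = -62295/(16 - 16009) = -62295/(-15993) = -62295*(-1/15993) = 20765/5331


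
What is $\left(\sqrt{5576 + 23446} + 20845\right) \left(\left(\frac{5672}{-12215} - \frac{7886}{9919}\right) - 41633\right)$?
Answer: $- \frac{429188444289803}{494533} - \frac{102947575987 \sqrt{29022}}{2472665} \approx -8.7496 \cdot 10^{8}$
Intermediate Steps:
$\left(\sqrt{5576 + 23446} + 20845\right) \left(\left(\frac{5672}{-12215} - \frac{7886}{9919}\right) - 41633\right) = \left(\sqrt{29022} + 20845\right) \left(\left(5672 \left(- \frac{1}{12215}\right) - \frac{7886}{9919}\right) - 41633\right) = \left(20845 + \sqrt{29022}\right) \left(\left(- \frac{5672}{12215} - \frac{7886}{9919}\right) - 41633\right) = \left(20845 + \sqrt{29022}\right) \left(- \frac{3114042}{2472665} - 41633\right) = \left(20845 + \sqrt{29022}\right) \left(- \frac{102947575987}{2472665}\right) = - \frac{429188444289803}{494533} - \frac{102947575987 \sqrt{29022}}{2472665}$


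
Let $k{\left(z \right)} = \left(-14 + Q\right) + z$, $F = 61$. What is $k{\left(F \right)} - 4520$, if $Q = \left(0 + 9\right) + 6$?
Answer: $-4458$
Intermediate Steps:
$Q = 15$ ($Q = 9 + 6 = 15$)
$k{\left(z \right)} = 1 + z$ ($k{\left(z \right)} = \left(-14 + 15\right) + z = 1 + z$)
$k{\left(F \right)} - 4520 = \left(1 + 61\right) - 4520 = 62 - 4520 = -4458$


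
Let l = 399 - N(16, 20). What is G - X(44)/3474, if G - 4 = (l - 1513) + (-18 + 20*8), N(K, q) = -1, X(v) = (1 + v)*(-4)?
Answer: -186621/193 ≈ -966.95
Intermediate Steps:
X(v) = -4 - 4*v
l = 400 (l = 399 - 1*(-1) = 399 + 1 = 400)
G = -967 (G = 4 + ((400 - 1513) + (-18 + 20*8)) = 4 + (-1113 + (-18 + 160)) = 4 + (-1113 + 142) = 4 - 971 = -967)
G - X(44)/3474 = -967 - (-4 - 4*44)/3474 = -967 - (-4 - 176)/3474 = -967 - (-180)/3474 = -967 - 1*(-10/193) = -967 + 10/193 = -186621/193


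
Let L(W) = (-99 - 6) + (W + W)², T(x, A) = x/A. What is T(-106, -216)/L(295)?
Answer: 53/37583460 ≈ 1.4102e-6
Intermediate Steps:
L(W) = -105 + 4*W² (L(W) = -105 + (2*W)² = -105 + 4*W²)
T(-106, -216)/L(295) = (-106/(-216))/(-105 + 4*295²) = (-106*(-1/216))/(-105 + 4*87025) = 53/(108*(-105 + 348100)) = (53/108)/347995 = (53/108)*(1/347995) = 53/37583460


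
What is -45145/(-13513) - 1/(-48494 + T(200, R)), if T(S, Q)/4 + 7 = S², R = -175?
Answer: 5032660797/1506402214 ≈ 3.3408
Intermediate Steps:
T(S, Q) = -28 + 4*S²
-45145/(-13513) - 1/(-48494 + T(200, R)) = -45145/(-13513) - 1/(-48494 + (-28 + 4*200²)) = -45145*(-1/13513) - 1/(-48494 + (-28 + 4*40000)) = 45145/13513 - 1/(-48494 + (-28 + 160000)) = 45145/13513 - 1/(-48494 + 159972) = 45145/13513 - 1/111478 = 5032660797/1506402214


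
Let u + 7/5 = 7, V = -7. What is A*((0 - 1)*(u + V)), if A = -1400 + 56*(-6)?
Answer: -12152/5 ≈ -2430.4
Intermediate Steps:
u = 28/5 (u = -7/5 + 7 = 28/5 ≈ 5.6000)
A = -1736 (A = -1400 - 336 = -1736)
A*((0 - 1)*(u + V)) = -1736*(0 - 1)*(28/5 - 7) = -(-1736)*(-7)/5 = -1736*7/5 = -12152/5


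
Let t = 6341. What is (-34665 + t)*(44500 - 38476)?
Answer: -170623776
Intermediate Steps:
(-34665 + t)*(44500 - 38476) = (-34665 + 6341)*(44500 - 38476) = -28324*6024 = -170623776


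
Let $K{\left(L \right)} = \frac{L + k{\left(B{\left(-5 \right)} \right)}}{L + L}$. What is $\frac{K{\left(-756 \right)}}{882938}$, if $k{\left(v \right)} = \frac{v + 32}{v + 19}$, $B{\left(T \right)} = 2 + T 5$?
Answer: $\frac{337}{593334336} \approx 5.6798 \cdot 10^{-7}$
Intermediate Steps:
$B{\left(T \right)} = 2 + 5 T$
$k{\left(v \right)} = \frac{32 + v}{19 + v}$
$K{\left(L \right)} = \frac{- \frac{9}{4} + L}{2 L}$ ($K{\left(L \right)} = \frac{L + \frac{32 + \left(2 + 5 \left(-5\right)\right)}{19 + \left(2 + 5 \left(-5\right)\right)}}{L + L} = \frac{L + \frac{32 + \left(2 - 25\right)}{19 + \left(2 - 25\right)}}{2 L} = \left(L + \frac{32 - 23}{19 - 23}\right) \frac{1}{2 L} = \left(L + \frac{1}{-4} \cdot 9\right) \frac{1}{2 L} = \left(L - \frac{9}{4}\right) \frac{1}{2 L} = \left(- \frac{9}{4} + L\right) \frac{1}{2 L} = \frac{- \frac{9}{4} + L}{2 L}$)
$\frac{K{\left(-756 \right)}}{882938} = \frac{\frac{1}{8} \frac{1}{-756} \left(-9 + 4 \left(-756\right)\right)}{882938} = \frac{1}{8} \left(- \frac{1}{756}\right) \left(-9 - 3024\right) \frac{1}{882938} = \frac{1}{8} \left(- \frac{1}{756}\right) \left(-3033\right) \frac{1}{882938} = \frac{337}{672} \cdot \frac{1}{882938} = \frac{337}{593334336}$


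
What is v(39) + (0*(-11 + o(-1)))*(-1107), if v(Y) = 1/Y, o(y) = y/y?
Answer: 1/39 ≈ 0.025641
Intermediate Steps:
o(y) = 1
v(39) + (0*(-11 + o(-1)))*(-1107) = 1/39 + (0*(-11 + 1))*(-1107) = 1/39 + (0*(-10))*(-1107) = 1/39 + 0*(-1107) = 1/39 + 0 = 1/39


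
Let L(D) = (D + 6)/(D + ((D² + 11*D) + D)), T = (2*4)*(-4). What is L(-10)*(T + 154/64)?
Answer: -947/240 ≈ -3.9458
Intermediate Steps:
T = -32 (T = 8*(-4) = -32)
L(D) = (6 + D)/(D² + 13*D) (L(D) = (6 + D)/(D + (D² + 12*D)) = (6 + D)/(D² + 13*D))
L(-10)*(T + 154/64) = ((6 - 10)/((-10)*(13 - 10)))*(-32 + 154/64) = (-⅒*(-4)/3)*(-32 + 154*(1/64)) = (-⅒*⅓*(-4))*(-32 + 77/32) = (2/15)*(-947/32) = -947/240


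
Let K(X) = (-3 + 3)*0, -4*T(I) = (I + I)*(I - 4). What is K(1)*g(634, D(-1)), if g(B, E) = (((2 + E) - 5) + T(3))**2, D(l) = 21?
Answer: 0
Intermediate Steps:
T(I) = -I*(-4 + I)/2 (T(I) = -(I + I)*(I - 4)/4 = -2*I*(-4 + I)/4 = -I*(-4 + I)/2)
g(B, E) = (-3/2 + E)**2 (g(B, E) = (((2 + E) - 5) + (1/2)*3*(4 - 1*3))**2 = ((-3 + E) + (1/2)*3*(4 - 3))**2 = ((-3 + E) + (1/2)*3*1)**2 = ((-3 + E) + 3/2)**2 = (-3/2 + E)**2)
K(X) = 0 (K(X) = 0*0 = 0)
K(1)*g(634, D(-1)) = 0*((-3 + 2*21)**2/4) = 0*((-3 + 42)**2/4) = 0*((1/4)*39**2) = 0*((1/4)*1521) = 0*(1521/4) = 0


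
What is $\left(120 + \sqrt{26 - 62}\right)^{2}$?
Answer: $14364 + 1440 i \approx 14364.0 + 1440.0 i$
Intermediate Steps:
$\left(120 + \sqrt{26 - 62}\right)^{2} = \left(120 + \sqrt{-36}\right)^{2} = \left(120 + 6 i\right)^{2}$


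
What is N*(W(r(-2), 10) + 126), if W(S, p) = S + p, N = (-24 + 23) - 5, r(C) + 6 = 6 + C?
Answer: -804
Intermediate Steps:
r(C) = C (r(C) = -6 + (6 + C) = C)
N = -6 (N = -1 - 5 = -6)
N*(W(r(-2), 10) + 126) = -6*((-2 + 10) + 126) = -6*(8 + 126) = -6*134 = -804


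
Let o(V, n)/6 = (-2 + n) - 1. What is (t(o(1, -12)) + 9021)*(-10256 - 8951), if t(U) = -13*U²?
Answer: 1849230753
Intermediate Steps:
o(V, n) = -18 + 6*n (o(V, n) = 6*((-2 + n) - 1) = 6*(-3 + n) = -18 + 6*n)
(t(o(1, -12)) + 9021)*(-10256 - 8951) = (-13*(-18 + 6*(-12))² + 9021)*(-10256 - 8951) = (-13*(-18 - 72)² + 9021)*(-19207) = (-13*(-90)² + 9021)*(-19207) = (-13*8100 + 9021)*(-19207) = (-105300 + 9021)*(-19207) = -96279*(-19207) = 1849230753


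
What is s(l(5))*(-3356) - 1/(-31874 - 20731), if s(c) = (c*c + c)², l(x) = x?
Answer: -158888141999/52605 ≈ -3.0204e+6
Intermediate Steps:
s(c) = (c + c²)² (s(c) = (c² + c)² = (c + c²)²)
s(l(5))*(-3356) - 1/(-31874 - 20731) = (5²*(1 + 5)²)*(-3356) - 1/(-31874 - 20731) = (25*6²)*(-3356) - 1/(-52605) = (25*36)*(-3356) - 1*(-1/52605) = 900*(-3356) + 1/52605 = -3020400 + 1/52605 = -158888141999/52605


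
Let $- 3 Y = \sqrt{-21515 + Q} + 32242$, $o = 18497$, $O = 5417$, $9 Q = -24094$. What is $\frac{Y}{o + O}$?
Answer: $- \frac{16121}{35871} - \frac{i \sqrt{217729}}{215226} \approx -0.44942 - 0.002168 i$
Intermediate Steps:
$Q = - \frac{24094}{9}$ ($Q = \frac{1}{9} \left(-24094\right) = - \frac{24094}{9} \approx -2677.1$)
$Y = - \frac{32242}{3} - \frac{i \sqrt{217729}}{9}$ ($Y = - \frac{\sqrt{-21515 - \frac{24094}{9}} + 32242}{3} = - \frac{\sqrt{- \frac{217729}{9}} + 32242}{3} = - \frac{\frac{i \sqrt{217729}}{3} + 32242}{3} = - \frac{32242 + \frac{i \sqrt{217729}}{3}}{3} = - \frac{32242}{3} - \frac{i \sqrt{217729}}{9} \approx -10747.0 - 51.846 i$)
$\frac{Y}{o + O} = \frac{- \frac{32242}{3} - \frac{i \sqrt{217729}}{9}}{18497 + 5417} = \frac{- \frac{32242}{3} - \frac{i \sqrt{217729}}{9}}{23914} = \left(- \frac{32242}{3} - \frac{i \sqrt{217729}}{9}\right) \frac{1}{23914} = - \frac{16121}{35871} - \frac{i \sqrt{217729}}{215226}$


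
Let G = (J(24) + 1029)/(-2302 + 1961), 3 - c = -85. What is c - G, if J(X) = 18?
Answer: 31055/341 ≈ 91.070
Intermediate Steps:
c = 88 (c = 3 - 1*(-85) = 3 + 85 = 88)
G = -1047/341 (G = (18 + 1029)/(-2302 + 1961) = 1047/(-341) = 1047*(-1/341) = -1047/341 ≈ -3.0704)
c - G = 88 - 1*(-1047/341) = 88 + 1047/341 = 31055/341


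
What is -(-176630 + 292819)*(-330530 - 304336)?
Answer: 73764445674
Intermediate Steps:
-(-176630 + 292819)*(-330530 - 304336) = -116189*(-634866) = -1*(-73764445674) = 73764445674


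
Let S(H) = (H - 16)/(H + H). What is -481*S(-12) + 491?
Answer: -421/6 ≈ -70.167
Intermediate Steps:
S(H) = (-16 + H)/(2*H) (S(H) = (-16 + H)/((2*H)) = (-16 + H)*(1/(2*H)) = (-16 + H)/(2*H))
-481*S(-12) + 491 = -481*(-16 - 12)/(2*(-12)) + 491 = -481*(-1)*(-28)/(2*12) + 491 = -481*7/6 + 491 = -3367/6 + 491 = -421/6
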